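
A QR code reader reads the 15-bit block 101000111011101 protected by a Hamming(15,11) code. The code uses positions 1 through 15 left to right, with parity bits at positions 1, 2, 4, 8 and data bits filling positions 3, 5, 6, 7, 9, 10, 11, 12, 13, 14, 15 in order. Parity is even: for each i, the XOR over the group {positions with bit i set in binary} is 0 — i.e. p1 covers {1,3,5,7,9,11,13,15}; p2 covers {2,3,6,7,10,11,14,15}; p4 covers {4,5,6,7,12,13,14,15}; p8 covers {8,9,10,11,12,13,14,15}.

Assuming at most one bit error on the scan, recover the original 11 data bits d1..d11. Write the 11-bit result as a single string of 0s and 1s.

10011011101

s1 (pos 1,3,5,7,9,11,13,15): 1⊕1⊕0⊕1⊕1⊕1⊕1⊕1 = 1
s2 (pos 2,3,6,7,10,11,14,15): 0⊕1⊕0⊕1⊕0⊕1⊕0⊕1 = 0
s4 (pos 4,5,6,7,12,13,14,15): 0⊕0⊕0⊕1⊕1⊕1⊕0⊕1 = 0
s8 (pos 8,9,10,11,12,13,14,15): 1⊕1⊕0⊕1⊕1⊕1⊕0⊕1 = 0
Syndrome s8…s1 = 0001 → error at position 1.
Flip position 1: 101000111011101 → 001000111011101
Read data bits from positions 3,5,6,7,9,10,11,12,13,14,15: 10011011101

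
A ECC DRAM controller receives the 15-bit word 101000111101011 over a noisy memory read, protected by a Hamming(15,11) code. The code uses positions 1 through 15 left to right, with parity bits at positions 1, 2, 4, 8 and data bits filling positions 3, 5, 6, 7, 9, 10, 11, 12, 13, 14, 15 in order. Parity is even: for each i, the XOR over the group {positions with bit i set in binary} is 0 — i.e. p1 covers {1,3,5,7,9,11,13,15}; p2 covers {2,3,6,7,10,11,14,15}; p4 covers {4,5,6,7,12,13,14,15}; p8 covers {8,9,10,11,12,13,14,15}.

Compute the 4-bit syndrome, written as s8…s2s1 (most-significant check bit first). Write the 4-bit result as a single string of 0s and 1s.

s1 (pos 1,3,5,7,9,11,13,15): 1⊕1⊕0⊕1⊕1⊕0⊕0⊕1 = 1
s2 (pos 2,3,6,7,10,11,14,15): 0⊕1⊕0⊕1⊕1⊕0⊕1⊕1 = 1
s4 (pos 4,5,6,7,12,13,14,15): 0⊕0⊕0⊕1⊕1⊕0⊕1⊕1 = 0
s8 (pos 8,9,10,11,12,13,14,15): 1⊕1⊕1⊕0⊕1⊕0⊕1⊕1 = 0
Syndrome s8…s1 = 0011 → error at position 3.

0011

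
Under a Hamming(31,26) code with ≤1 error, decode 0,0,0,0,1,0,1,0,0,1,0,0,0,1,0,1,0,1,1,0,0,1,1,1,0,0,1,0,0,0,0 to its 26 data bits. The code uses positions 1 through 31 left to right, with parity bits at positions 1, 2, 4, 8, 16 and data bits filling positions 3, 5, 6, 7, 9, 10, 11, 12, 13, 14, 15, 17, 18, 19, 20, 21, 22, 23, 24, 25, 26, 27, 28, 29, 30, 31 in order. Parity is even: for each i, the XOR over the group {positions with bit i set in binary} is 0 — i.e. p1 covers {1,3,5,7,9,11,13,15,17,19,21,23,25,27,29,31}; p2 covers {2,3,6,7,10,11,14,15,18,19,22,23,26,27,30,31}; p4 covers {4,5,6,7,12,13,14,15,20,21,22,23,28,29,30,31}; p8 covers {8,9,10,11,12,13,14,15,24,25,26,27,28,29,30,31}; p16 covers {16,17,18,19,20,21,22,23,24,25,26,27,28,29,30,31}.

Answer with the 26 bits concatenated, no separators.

s1 (pos 1,3,5,7,9,11,13,15,17,19,21,23,25,27,29,31): 0⊕0⊕1⊕1⊕0⊕0⊕0⊕0⊕0⊕1⊕0⊕1⊕0⊕1⊕0⊕0 = 1
s2 (pos 2,3,6,7,10,11,14,15,18,19,22,23,26,27,30,31): 0⊕0⊕0⊕1⊕1⊕0⊕1⊕0⊕1⊕1⊕1⊕1⊕0⊕1⊕0⊕0 = 0
s4 (pos 4,5,6,7,12,13,14,15,20,21,22,23,28,29,30,31): 0⊕1⊕0⊕1⊕0⊕0⊕1⊕0⊕0⊕0⊕1⊕1⊕0⊕0⊕0⊕0 = 1
s8 (pos 8,9,10,11,12,13,14,15,24,25,26,27,28,29,30,31): 0⊕0⊕1⊕0⊕0⊕0⊕1⊕0⊕1⊕0⊕0⊕1⊕0⊕0⊕0⊕0 = 0
s16 (pos 16,17,18,19,20,21,22,23,24,25,26,27,28,29,30,31): 1⊕0⊕1⊕1⊕0⊕0⊕1⊕1⊕1⊕0⊕0⊕1⊕0⊕0⊕0⊕0 = 1
Syndrome s16…s1 = 10101 → error at position 21.
Flip position 21: 0000101001000101011001110010000 → 0000101001000101011011110010000
Read data bits from positions 3,5,6,7,9,10,11,12,13,14,15,17,18,19,20,21,22,23,24,25,26,27,28,29,30,31: 01010100010011011110010000

01010100010011011110010000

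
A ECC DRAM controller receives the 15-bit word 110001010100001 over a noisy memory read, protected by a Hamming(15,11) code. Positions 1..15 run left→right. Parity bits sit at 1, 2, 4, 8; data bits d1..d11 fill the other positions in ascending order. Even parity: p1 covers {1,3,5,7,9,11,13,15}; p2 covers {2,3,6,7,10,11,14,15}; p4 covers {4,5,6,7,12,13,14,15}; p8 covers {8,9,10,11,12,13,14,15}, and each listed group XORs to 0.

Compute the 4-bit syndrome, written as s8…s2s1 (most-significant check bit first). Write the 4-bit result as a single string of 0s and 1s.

s1 (pos 1,3,5,7,9,11,13,15): 1⊕0⊕0⊕0⊕0⊕0⊕0⊕1 = 0
s2 (pos 2,3,6,7,10,11,14,15): 1⊕0⊕1⊕0⊕1⊕0⊕0⊕1 = 0
s4 (pos 4,5,6,7,12,13,14,15): 0⊕0⊕1⊕0⊕0⊕0⊕0⊕1 = 0
s8 (pos 8,9,10,11,12,13,14,15): 1⊕0⊕1⊕0⊕0⊕0⊕0⊕1 = 1
Syndrome s8…s1 = 1000 → error at position 8.

1000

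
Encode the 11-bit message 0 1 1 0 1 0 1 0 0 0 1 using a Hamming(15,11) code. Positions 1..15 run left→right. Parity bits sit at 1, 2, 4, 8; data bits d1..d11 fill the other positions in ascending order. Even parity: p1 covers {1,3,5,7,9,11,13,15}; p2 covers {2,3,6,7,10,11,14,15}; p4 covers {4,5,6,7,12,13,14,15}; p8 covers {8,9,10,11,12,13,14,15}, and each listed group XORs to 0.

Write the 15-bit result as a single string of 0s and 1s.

010111011010001

Place data at non-parity positions: p1 p2 0 p4 1 1 0 p8 1 0 1 0 0 0 1
p1 (pos 1,3,5,7,9,11,13,15): XOR of data positions = 0⊕1⊕0⊕1⊕1⊕0⊕1 = 0
p2 (pos 2,3,6,7,10,11,14,15): XOR of data positions = 0⊕1⊕0⊕0⊕1⊕0⊕1 = 1
p4 (pos 4,5,6,7,12,13,14,15): XOR of data positions = 1⊕1⊕0⊕0⊕0⊕0⊕1 = 1
p8 (pos 8,9,10,11,12,13,14,15): XOR of data positions = 1⊕0⊕1⊕0⊕0⊕0⊕1 = 1
Codeword: 010111011010001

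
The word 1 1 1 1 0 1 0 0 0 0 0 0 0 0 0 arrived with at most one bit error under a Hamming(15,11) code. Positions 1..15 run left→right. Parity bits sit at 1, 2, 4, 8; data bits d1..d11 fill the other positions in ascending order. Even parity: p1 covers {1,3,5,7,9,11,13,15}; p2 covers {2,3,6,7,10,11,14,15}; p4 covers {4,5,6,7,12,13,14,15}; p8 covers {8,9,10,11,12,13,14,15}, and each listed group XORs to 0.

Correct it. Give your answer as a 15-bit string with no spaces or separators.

101101000000000

s1 (pos 1,3,5,7,9,11,13,15): 1⊕1⊕0⊕0⊕0⊕0⊕0⊕0 = 0
s2 (pos 2,3,6,7,10,11,14,15): 1⊕1⊕1⊕0⊕0⊕0⊕0⊕0 = 1
s4 (pos 4,5,6,7,12,13,14,15): 1⊕0⊕1⊕0⊕0⊕0⊕0⊕0 = 0
s8 (pos 8,9,10,11,12,13,14,15): 0⊕0⊕0⊕0⊕0⊕0⊕0⊕0 = 0
Syndrome s8…s1 = 0010 → error at position 2.
Flip position 2: 111101000000000 → 101101000000000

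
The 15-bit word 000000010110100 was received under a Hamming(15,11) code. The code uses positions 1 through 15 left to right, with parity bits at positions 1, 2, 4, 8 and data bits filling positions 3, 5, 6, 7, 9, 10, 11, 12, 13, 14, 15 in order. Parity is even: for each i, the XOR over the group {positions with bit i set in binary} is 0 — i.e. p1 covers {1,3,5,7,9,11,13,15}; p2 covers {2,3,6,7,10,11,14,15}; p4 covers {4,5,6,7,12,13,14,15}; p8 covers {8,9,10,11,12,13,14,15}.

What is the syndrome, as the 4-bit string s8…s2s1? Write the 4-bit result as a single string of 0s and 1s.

0100

s1 (pos 1,3,5,7,9,11,13,15): 0⊕0⊕0⊕0⊕0⊕1⊕1⊕0 = 0
s2 (pos 2,3,6,7,10,11,14,15): 0⊕0⊕0⊕0⊕1⊕1⊕0⊕0 = 0
s4 (pos 4,5,6,7,12,13,14,15): 0⊕0⊕0⊕0⊕0⊕1⊕0⊕0 = 1
s8 (pos 8,9,10,11,12,13,14,15): 1⊕0⊕1⊕1⊕0⊕1⊕0⊕0 = 0
Syndrome s8…s1 = 0100 → error at position 4.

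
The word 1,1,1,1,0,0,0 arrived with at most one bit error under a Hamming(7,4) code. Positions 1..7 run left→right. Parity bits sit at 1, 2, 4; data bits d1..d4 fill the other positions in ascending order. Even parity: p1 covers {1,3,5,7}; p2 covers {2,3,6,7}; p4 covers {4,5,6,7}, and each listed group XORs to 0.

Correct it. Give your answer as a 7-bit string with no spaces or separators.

1110000

s1 (pos 1,3,5,7): 1⊕1⊕0⊕0 = 0
s2 (pos 2,3,6,7): 1⊕1⊕0⊕0 = 0
s4 (pos 4,5,6,7): 1⊕0⊕0⊕0 = 1
Syndrome s4…s1 = 100 → error at position 4.
Flip position 4: 1111000 → 1110000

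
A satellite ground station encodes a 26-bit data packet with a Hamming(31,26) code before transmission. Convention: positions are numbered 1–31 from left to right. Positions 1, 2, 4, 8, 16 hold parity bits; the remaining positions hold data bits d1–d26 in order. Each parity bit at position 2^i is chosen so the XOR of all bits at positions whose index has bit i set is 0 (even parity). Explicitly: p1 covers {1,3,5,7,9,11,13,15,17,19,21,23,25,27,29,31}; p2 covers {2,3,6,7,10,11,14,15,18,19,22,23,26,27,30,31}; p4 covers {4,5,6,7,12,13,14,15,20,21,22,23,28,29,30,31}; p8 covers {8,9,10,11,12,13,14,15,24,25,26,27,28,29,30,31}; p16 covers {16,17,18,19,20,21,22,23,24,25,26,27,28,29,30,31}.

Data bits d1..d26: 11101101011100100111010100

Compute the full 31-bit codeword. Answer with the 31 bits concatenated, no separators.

Place data at non-parity positions: p1 p2 1 p4 1 1 0 p8 1 1 0 1 0 1 1 p16 1 0 0 1 0 0 1 1 1 0 1 0 1 0 0
p1 (pos 1,3,5,7,9,11,13,15,17,19,21,23,25,27,29,31): XOR of data positions = 1⊕1⊕0⊕1⊕0⊕0⊕1⊕1⊕0⊕0⊕1⊕1⊕1⊕1⊕0 = 1
p2 (pos 2,3,6,7,10,11,14,15,18,19,22,23,26,27,30,31): XOR of data positions = 1⊕1⊕0⊕1⊕0⊕1⊕1⊕0⊕0⊕0⊕1⊕0⊕1⊕0⊕0 = 1
p4 (pos 4,5,6,7,12,13,14,15,20,21,22,23,28,29,30,31): XOR of data positions = 1⊕1⊕0⊕1⊕0⊕1⊕1⊕1⊕0⊕0⊕1⊕0⊕1⊕0⊕0 = 0
p8 (pos 8,9,10,11,12,13,14,15,24,25,26,27,28,29,30,31): XOR of data positions = 1⊕1⊕0⊕1⊕0⊕1⊕1⊕1⊕1⊕0⊕1⊕0⊕1⊕0⊕0 = 1
p16 (pos 16,17,18,19,20,21,22,23,24,25,26,27,28,29,30,31): XOR of data positions = 1⊕0⊕0⊕1⊕0⊕0⊕1⊕1⊕1⊕0⊕1⊕0⊕1⊕0⊕0 = 1
Codeword: 1110110111010111100100111010100

1110110111010111100100111010100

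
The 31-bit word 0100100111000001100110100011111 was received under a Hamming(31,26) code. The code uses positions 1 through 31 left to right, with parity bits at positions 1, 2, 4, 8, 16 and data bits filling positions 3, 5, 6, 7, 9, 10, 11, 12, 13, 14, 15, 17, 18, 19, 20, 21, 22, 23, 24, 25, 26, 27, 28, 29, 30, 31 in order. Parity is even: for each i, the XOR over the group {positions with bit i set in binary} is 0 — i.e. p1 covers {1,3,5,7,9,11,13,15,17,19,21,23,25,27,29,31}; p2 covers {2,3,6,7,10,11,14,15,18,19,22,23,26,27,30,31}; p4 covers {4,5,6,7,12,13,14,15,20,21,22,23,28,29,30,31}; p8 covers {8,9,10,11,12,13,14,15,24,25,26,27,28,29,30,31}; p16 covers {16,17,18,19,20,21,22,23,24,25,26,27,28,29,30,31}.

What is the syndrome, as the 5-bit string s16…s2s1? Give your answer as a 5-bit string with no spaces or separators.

00000

s1 (pos 1,3,5,7,9,11,13,15,17,19,21,23,25,27,29,31): 0⊕0⊕1⊕0⊕1⊕0⊕0⊕0⊕1⊕0⊕1⊕1⊕0⊕1⊕1⊕1 = 0
s2 (pos 2,3,6,7,10,11,14,15,18,19,22,23,26,27,30,31): 1⊕0⊕0⊕0⊕1⊕0⊕0⊕0⊕0⊕0⊕0⊕1⊕0⊕1⊕1⊕1 = 0
s4 (pos 4,5,6,7,12,13,14,15,20,21,22,23,28,29,30,31): 0⊕1⊕0⊕0⊕0⊕0⊕0⊕0⊕1⊕1⊕0⊕1⊕1⊕1⊕1⊕1 = 0
s8 (pos 8,9,10,11,12,13,14,15,24,25,26,27,28,29,30,31): 1⊕1⊕1⊕0⊕0⊕0⊕0⊕0⊕0⊕0⊕0⊕1⊕1⊕1⊕1⊕1 = 0
s16 (pos 16,17,18,19,20,21,22,23,24,25,26,27,28,29,30,31): 1⊕1⊕0⊕0⊕1⊕1⊕0⊕1⊕0⊕0⊕0⊕1⊕1⊕1⊕1⊕1 = 0
Syndrome s16…s1 = 00000 → no error.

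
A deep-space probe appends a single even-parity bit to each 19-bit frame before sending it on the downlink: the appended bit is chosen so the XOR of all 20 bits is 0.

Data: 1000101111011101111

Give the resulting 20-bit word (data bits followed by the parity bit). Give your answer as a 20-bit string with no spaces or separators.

XOR of the 19 data bits: 1⊕0⊕0⊕0⊕1⊕0⊕1⊕1⊕1⊕1⊕0⊕1⊕1⊕1⊕0⊕1⊕1⊕1⊕1 = 1
Parity bit = 1 (so all 20 bits XOR to 0).

10001011110111011111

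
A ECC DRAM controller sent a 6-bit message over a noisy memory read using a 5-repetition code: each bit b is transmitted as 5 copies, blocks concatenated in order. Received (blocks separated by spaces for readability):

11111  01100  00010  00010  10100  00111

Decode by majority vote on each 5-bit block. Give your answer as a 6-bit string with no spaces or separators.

100001

Block 1 (11111): 5 ones → 1
Block 2 (01100): 2 ones → 0
Block 3 (00010): 1 one → 0
Block 4 (00010): 1 one → 0
Block 5 (10100): 2 ones → 0
Block 6 (00111): 3 ones → 1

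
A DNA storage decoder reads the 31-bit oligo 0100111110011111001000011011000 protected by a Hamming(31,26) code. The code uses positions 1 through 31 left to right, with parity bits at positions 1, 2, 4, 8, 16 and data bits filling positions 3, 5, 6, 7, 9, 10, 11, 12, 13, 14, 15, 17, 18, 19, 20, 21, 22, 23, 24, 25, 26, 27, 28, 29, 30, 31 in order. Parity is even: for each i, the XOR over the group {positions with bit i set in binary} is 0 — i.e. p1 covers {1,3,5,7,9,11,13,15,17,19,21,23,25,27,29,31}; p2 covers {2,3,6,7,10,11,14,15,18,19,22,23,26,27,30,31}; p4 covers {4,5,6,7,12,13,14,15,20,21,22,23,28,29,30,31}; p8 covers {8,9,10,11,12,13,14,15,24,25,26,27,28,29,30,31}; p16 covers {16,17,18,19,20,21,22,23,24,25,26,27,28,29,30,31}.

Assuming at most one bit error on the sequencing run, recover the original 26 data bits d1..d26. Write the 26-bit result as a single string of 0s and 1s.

01111001111001000011011000

s1 (pos 1,3,5,7,9,11,13,15,17,19,21,23,25,27,29,31): 0⊕0⊕1⊕1⊕1⊕0⊕1⊕1⊕0⊕1⊕0⊕0⊕1⊕1⊕0⊕0 = 0
s2 (pos 2,3,6,7,10,11,14,15,18,19,22,23,26,27,30,31): 1⊕0⊕1⊕1⊕0⊕0⊕1⊕1⊕0⊕1⊕0⊕0⊕0⊕1⊕0⊕0 = 1
s4 (pos 4,5,6,7,12,13,14,15,20,21,22,23,28,29,30,31): 0⊕1⊕1⊕1⊕1⊕1⊕1⊕1⊕0⊕0⊕0⊕0⊕1⊕0⊕0⊕0 = 0
s8 (pos 8,9,10,11,12,13,14,15,24,25,26,27,28,29,30,31): 1⊕1⊕0⊕0⊕1⊕1⊕1⊕1⊕1⊕1⊕0⊕1⊕1⊕0⊕0⊕0 = 0
s16 (pos 16,17,18,19,20,21,22,23,24,25,26,27,28,29,30,31): 1⊕0⊕0⊕1⊕0⊕0⊕0⊕0⊕1⊕1⊕0⊕1⊕1⊕0⊕0⊕0 = 0
Syndrome s16…s1 = 00010 → error at position 2.
Flip position 2: 0100111110011111001000011011000 → 0000111110011111001000011011000
Read data bits from positions 3,5,6,7,9,10,11,12,13,14,15,17,18,19,20,21,22,23,24,25,26,27,28,29,30,31: 01111001111001000011011000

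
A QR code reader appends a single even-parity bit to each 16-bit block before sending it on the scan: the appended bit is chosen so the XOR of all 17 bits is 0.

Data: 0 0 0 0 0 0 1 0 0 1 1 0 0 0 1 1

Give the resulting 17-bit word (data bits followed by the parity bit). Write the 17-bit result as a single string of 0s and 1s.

XOR of the 16 data bits: 0⊕0⊕0⊕0⊕0⊕0⊕1⊕0⊕0⊕1⊕1⊕0⊕0⊕0⊕1⊕1 = 1
Parity bit = 1 (so all 17 bits XOR to 0).

00000010011000111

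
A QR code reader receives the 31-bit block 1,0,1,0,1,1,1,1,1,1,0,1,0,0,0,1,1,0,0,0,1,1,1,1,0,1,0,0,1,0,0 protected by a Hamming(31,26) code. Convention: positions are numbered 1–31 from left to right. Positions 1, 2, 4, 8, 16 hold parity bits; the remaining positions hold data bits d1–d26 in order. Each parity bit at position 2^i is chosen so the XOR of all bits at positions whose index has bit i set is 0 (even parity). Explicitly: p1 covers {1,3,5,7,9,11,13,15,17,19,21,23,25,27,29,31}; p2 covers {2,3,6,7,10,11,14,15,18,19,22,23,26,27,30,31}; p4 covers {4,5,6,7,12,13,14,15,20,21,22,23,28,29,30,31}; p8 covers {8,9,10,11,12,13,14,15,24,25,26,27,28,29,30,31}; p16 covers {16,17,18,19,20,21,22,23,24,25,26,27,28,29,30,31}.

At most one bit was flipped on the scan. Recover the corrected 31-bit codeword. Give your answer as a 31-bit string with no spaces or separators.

1010111111110001100011110100100

s1 (pos 1,3,5,7,9,11,13,15,17,19,21,23,25,27,29,31): 1⊕1⊕1⊕1⊕1⊕0⊕0⊕0⊕1⊕0⊕1⊕1⊕0⊕0⊕1⊕0 = 1
s2 (pos 2,3,6,7,10,11,14,15,18,19,22,23,26,27,30,31): 0⊕1⊕1⊕1⊕1⊕0⊕0⊕0⊕0⊕0⊕1⊕1⊕1⊕0⊕0⊕0 = 1
s4 (pos 4,5,6,7,12,13,14,15,20,21,22,23,28,29,30,31): 0⊕1⊕1⊕1⊕1⊕0⊕0⊕0⊕0⊕1⊕1⊕1⊕0⊕1⊕0⊕0 = 0
s8 (pos 8,9,10,11,12,13,14,15,24,25,26,27,28,29,30,31): 1⊕1⊕1⊕0⊕1⊕0⊕0⊕0⊕1⊕0⊕1⊕0⊕0⊕1⊕0⊕0 = 1
s16 (pos 16,17,18,19,20,21,22,23,24,25,26,27,28,29,30,31): 1⊕1⊕0⊕0⊕0⊕1⊕1⊕1⊕1⊕0⊕1⊕0⊕0⊕1⊕0⊕0 = 0
Syndrome s16…s1 = 01011 → error at position 11.
Flip position 11: 1010111111010001100011110100100 → 1010111111110001100011110100100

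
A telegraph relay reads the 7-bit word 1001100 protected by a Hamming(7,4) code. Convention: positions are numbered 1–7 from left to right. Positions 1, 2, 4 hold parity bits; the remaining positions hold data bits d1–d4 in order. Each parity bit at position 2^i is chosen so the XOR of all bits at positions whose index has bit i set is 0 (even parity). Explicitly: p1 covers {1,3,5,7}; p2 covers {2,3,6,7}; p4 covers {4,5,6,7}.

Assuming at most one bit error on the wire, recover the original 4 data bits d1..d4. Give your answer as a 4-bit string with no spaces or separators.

0100

s1 (pos 1,3,5,7): 1⊕0⊕1⊕0 = 0
s2 (pos 2,3,6,7): 0⊕0⊕0⊕0 = 0
s4 (pos 4,5,6,7): 1⊕1⊕0⊕0 = 0
Syndrome s4…s1 = 000 → no error.
Read data bits from positions 3,5,6,7: 0100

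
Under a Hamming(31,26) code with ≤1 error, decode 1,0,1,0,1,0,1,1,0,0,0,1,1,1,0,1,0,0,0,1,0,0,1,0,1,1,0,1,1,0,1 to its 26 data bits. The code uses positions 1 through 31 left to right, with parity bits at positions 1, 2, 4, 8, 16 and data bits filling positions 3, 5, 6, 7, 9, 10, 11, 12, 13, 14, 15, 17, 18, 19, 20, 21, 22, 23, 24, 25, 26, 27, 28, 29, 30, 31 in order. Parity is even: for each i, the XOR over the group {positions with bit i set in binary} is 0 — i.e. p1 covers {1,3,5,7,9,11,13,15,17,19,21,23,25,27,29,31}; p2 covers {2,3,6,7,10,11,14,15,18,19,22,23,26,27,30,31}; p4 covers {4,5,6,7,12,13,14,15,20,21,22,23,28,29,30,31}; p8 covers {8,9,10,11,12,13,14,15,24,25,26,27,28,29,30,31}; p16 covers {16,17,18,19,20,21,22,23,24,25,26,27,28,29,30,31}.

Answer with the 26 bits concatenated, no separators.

11011001110000100101101101

s1 (pos 1,3,5,7,9,11,13,15,17,19,21,23,25,27,29,31): 1⊕1⊕1⊕1⊕0⊕0⊕1⊕0⊕0⊕0⊕0⊕1⊕1⊕0⊕1⊕1 = 1
s2 (pos 2,3,6,7,10,11,14,15,18,19,22,23,26,27,30,31): 0⊕1⊕0⊕1⊕0⊕0⊕1⊕0⊕0⊕0⊕0⊕1⊕1⊕0⊕0⊕1 = 0
s4 (pos 4,5,6,7,12,13,14,15,20,21,22,23,28,29,30,31): 0⊕1⊕0⊕1⊕1⊕1⊕1⊕0⊕1⊕0⊕0⊕1⊕1⊕1⊕0⊕1 = 0
s8 (pos 8,9,10,11,12,13,14,15,24,25,26,27,28,29,30,31): 1⊕0⊕0⊕0⊕1⊕1⊕1⊕0⊕0⊕1⊕1⊕0⊕1⊕1⊕0⊕1 = 1
s16 (pos 16,17,18,19,20,21,22,23,24,25,26,27,28,29,30,31): 1⊕0⊕0⊕0⊕1⊕0⊕0⊕1⊕0⊕1⊕1⊕0⊕1⊕1⊕0⊕1 = 0
Syndrome s16…s1 = 01001 → error at position 9.
Flip position 9: 1010101100011101000100101101101 → 1010101110011101000100101101101
Read data bits from positions 3,5,6,7,9,10,11,12,13,14,15,17,18,19,20,21,22,23,24,25,26,27,28,29,30,31: 11011001110000100101101101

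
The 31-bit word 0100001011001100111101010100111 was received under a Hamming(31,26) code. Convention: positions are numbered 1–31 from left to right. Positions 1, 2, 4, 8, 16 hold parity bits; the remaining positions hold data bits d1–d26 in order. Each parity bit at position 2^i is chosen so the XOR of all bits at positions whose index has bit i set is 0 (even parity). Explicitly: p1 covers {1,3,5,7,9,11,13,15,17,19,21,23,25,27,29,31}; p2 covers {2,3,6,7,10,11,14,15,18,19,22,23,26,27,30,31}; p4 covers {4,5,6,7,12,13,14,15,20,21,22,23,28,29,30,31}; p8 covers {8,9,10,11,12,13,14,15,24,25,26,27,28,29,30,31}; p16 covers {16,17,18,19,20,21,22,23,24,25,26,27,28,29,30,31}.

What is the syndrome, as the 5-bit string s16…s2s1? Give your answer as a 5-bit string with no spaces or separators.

01001

s1 (pos 1,3,5,7,9,11,13,15,17,19,21,23,25,27,29,31): 0⊕0⊕0⊕1⊕1⊕0⊕1⊕0⊕1⊕1⊕0⊕0⊕0⊕0⊕1⊕1 = 1
s2 (pos 2,3,6,7,10,11,14,15,18,19,22,23,26,27,30,31): 1⊕0⊕0⊕1⊕1⊕0⊕1⊕0⊕1⊕1⊕1⊕0⊕1⊕0⊕1⊕1 = 0
s4 (pos 4,5,6,7,12,13,14,15,20,21,22,23,28,29,30,31): 0⊕0⊕0⊕1⊕0⊕1⊕1⊕0⊕1⊕0⊕1⊕0⊕0⊕1⊕1⊕1 = 0
s8 (pos 8,9,10,11,12,13,14,15,24,25,26,27,28,29,30,31): 0⊕1⊕1⊕0⊕0⊕1⊕1⊕0⊕1⊕0⊕1⊕0⊕0⊕1⊕1⊕1 = 1
s16 (pos 16,17,18,19,20,21,22,23,24,25,26,27,28,29,30,31): 0⊕1⊕1⊕1⊕1⊕0⊕1⊕0⊕1⊕0⊕1⊕0⊕0⊕1⊕1⊕1 = 0
Syndrome s16…s1 = 01001 → error at position 9.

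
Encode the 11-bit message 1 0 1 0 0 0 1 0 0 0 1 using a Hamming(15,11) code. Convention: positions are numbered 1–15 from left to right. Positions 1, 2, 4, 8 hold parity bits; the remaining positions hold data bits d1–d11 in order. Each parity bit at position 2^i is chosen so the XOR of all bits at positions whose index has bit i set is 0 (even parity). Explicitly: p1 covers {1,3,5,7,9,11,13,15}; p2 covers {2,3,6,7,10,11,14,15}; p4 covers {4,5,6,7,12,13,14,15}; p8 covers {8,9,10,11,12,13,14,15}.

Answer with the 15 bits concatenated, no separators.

Place data at non-parity positions: p1 p2 1 p4 0 1 0 p8 0 0 1 0 0 0 1
p1 (pos 1,3,5,7,9,11,13,15): XOR of data positions = 1⊕0⊕0⊕0⊕1⊕0⊕1 = 1
p2 (pos 2,3,6,7,10,11,14,15): XOR of data positions = 1⊕1⊕0⊕0⊕1⊕0⊕1 = 0
p4 (pos 4,5,6,7,12,13,14,15): XOR of data positions = 0⊕1⊕0⊕0⊕0⊕0⊕1 = 0
p8 (pos 8,9,10,11,12,13,14,15): XOR of data positions = 0⊕0⊕1⊕0⊕0⊕0⊕1 = 0
Codeword: 101001000010001

101001000010001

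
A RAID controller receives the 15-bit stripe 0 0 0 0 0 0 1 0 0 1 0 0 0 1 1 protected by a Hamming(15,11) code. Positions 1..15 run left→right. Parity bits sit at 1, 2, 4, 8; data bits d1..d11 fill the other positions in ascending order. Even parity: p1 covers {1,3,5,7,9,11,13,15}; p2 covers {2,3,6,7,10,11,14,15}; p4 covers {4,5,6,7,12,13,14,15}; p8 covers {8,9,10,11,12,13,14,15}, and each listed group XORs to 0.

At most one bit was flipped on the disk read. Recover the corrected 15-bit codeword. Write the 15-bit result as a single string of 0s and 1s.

s1 (pos 1,3,5,7,9,11,13,15): 0⊕0⊕0⊕1⊕0⊕0⊕0⊕1 = 0
s2 (pos 2,3,6,7,10,11,14,15): 0⊕0⊕0⊕1⊕1⊕0⊕1⊕1 = 0
s4 (pos 4,5,6,7,12,13,14,15): 0⊕0⊕0⊕1⊕0⊕0⊕1⊕1 = 1
s8 (pos 8,9,10,11,12,13,14,15): 0⊕0⊕1⊕0⊕0⊕0⊕1⊕1 = 1
Syndrome s8…s1 = 1100 → error at position 12.
Flip position 12: 000000100100011 → 000000100101011

000000100101011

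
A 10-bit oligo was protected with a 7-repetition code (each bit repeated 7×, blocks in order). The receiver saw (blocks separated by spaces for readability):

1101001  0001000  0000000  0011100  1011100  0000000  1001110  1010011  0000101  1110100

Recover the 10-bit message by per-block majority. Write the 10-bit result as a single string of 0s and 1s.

1000101101

Block 1 (1101001): 4 ones → 1
Block 2 (0001000): 1 one → 0
Block 3 (0000000): 0 ones → 0
Block 4 (0011100): 3 ones → 0
Block 5 (1011100): 4 ones → 1
Block 6 (0000000): 0 ones → 0
Block 7 (1001110): 4 ones → 1
Block 8 (1010011): 4 ones → 1
Block 9 (0000101): 2 ones → 0
Block 10 (1110100): 4 ones → 1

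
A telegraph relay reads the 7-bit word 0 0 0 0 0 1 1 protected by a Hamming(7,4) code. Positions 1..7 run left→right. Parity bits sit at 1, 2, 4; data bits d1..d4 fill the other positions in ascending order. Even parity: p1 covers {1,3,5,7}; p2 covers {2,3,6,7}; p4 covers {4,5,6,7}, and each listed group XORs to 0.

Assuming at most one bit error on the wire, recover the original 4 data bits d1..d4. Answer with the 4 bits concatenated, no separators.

s1 (pos 1,3,5,7): 0⊕0⊕0⊕1 = 1
s2 (pos 2,3,6,7): 0⊕0⊕1⊕1 = 0
s4 (pos 4,5,6,7): 0⊕0⊕1⊕1 = 0
Syndrome s4…s1 = 001 → error at position 1.
Flip position 1: 0000011 → 1000011
Read data bits from positions 3,5,6,7: 0011

0011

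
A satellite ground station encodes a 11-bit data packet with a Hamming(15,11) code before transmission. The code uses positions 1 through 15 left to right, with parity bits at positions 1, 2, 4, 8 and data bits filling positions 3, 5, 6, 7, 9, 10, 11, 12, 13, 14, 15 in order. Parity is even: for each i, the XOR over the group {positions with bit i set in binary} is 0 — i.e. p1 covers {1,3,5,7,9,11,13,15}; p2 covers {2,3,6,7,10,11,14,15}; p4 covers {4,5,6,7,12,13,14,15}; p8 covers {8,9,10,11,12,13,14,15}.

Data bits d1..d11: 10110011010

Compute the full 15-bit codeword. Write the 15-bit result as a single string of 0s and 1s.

Place data at non-parity positions: p1 p2 1 p4 0 1 1 p8 0 0 1 1 0 1 0
p1 (pos 1,3,5,7,9,11,13,15): XOR of data positions = 1⊕0⊕1⊕0⊕1⊕0⊕0 = 1
p2 (pos 2,3,6,7,10,11,14,15): XOR of data positions = 1⊕1⊕1⊕0⊕1⊕1⊕0 = 1
p4 (pos 4,5,6,7,12,13,14,15): XOR of data positions = 0⊕1⊕1⊕1⊕0⊕1⊕0 = 0
p8 (pos 8,9,10,11,12,13,14,15): XOR of data positions = 0⊕0⊕1⊕1⊕0⊕1⊕0 = 1
Codeword: 111001110011010

111001110011010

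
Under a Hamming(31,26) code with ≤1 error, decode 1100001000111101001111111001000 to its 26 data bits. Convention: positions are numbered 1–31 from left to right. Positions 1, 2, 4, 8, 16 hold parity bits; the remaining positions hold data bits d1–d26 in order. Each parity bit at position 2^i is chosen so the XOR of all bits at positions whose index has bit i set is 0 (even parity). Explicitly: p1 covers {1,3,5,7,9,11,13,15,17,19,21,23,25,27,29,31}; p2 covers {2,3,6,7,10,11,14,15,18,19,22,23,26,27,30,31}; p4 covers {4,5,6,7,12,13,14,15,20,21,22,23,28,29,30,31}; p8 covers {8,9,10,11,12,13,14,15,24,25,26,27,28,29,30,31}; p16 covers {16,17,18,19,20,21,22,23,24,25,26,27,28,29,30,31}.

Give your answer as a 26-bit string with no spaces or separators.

00010011110001111111001010

s1 (pos 1,3,5,7,9,11,13,15,17,19,21,23,25,27,29,31): 1⊕0⊕0⊕1⊕0⊕1⊕1⊕0⊕0⊕1⊕1⊕1⊕1⊕0⊕0⊕0 = 0
s2 (pos 2,3,6,7,10,11,14,15,18,19,22,23,26,27,30,31): 1⊕0⊕0⊕1⊕0⊕1⊕1⊕0⊕0⊕1⊕1⊕1⊕0⊕0⊕0⊕0 = 1
s4 (pos 4,5,6,7,12,13,14,15,20,21,22,23,28,29,30,31): 0⊕0⊕0⊕1⊕1⊕1⊕1⊕0⊕1⊕1⊕1⊕1⊕1⊕0⊕0⊕0 = 1
s8 (pos 8,9,10,11,12,13,14,15,24,25,26,27,28,29,30,31): 0⊕0⊕0⊕1⊕1⊕1⊕1⊕0⊕1⊕1⊕0⊕0⊕1⊕0⊕0⊕0 = 1
s16 (pos 16,17,18,19,20,21,22,23,24,25,26,27,28,29,30,31): 1⊕0⊕0⊕1⊕1⊕1⊕1⊕1⊕1⊕1⊕0⊕0⊕1⊕0⊕0⊕0 = 1
Syndrome s16…s1 = 11110 → error at position 30.
Flip position 30: 1100001000111101001111111001000 → 1100001000111101001111111001010
Read data bits from positions 3,5,6,7,9,10,11,12,13,14,15,17,18,19,20,21,22,23,24,25,26,27,28,29,30,31: 00010011110001111111001010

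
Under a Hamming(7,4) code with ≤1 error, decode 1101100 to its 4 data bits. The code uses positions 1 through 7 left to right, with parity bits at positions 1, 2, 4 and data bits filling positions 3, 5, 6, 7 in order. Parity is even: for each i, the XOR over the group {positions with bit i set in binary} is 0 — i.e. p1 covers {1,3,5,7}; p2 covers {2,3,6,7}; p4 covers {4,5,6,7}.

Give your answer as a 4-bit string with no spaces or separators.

0100

s1 (pos 1,3,5,7): 1⊕0⊕1⊕0 = 0
s2 (pos 2,3,6,7): 1⊕0⊕0⊕0 = 1
s4 (pos 4,5,6,7): 1⊕1⊕0⊕0 = 0
Syndrome s4…s1 = 010 → error at position 2.
Flip position 2: 1101100 → 1001100
Read data bits from positions 3,5,6,7: 0100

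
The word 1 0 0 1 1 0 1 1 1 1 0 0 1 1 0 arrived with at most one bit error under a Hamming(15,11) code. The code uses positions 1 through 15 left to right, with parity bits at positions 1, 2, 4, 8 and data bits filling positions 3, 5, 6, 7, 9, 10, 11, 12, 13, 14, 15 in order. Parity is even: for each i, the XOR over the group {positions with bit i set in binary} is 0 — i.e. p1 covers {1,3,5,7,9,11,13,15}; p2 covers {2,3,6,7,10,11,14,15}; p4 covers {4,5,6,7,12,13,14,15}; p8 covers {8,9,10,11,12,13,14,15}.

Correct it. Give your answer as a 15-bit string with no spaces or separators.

100110111100111

s1 (pos 1,3,5,7,9,11,13,15): 1⊕0⊕1⊕1⊕1⊕0⊕1⊕0 = 1
s2 (pos 2,3,6,7,10,11,14,15): 0⊕0⊕0⊕1⊕1⊕0⊕1⊕0 = 1
s4 (pos 4,5,6,7,12,13,14,15): 1⊕1⊕0⊕1⊕0⊕1⊕1⊕0 = 1
s8 (pos 8,9,10,11,12,13,14,15): 1⊕1⊕1⊕0⊕0⊕1⊕1⊕0 = 1
Syndrome s8…s1 = 1111 → error at position 15.
Flip position 15: 100110111100110 → 100110111100111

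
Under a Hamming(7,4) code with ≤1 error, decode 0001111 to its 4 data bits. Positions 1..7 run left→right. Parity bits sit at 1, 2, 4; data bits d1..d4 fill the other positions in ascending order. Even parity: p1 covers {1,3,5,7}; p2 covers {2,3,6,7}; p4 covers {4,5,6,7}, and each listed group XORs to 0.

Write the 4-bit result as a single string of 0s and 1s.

s1 (pos 1,3,5,7): 0⊕0⊕1⊕1 = 0
s2 (pos 2,3,6,7): 0⊕0⊕1⊕1 = 0
s4 (pos 4,5,6,7): 1⊕1⊕1⊕1 = 0
Syndrome s4…s1 = 000 → no error.
Read data bits from positions 3,5,6,7: 0111

0111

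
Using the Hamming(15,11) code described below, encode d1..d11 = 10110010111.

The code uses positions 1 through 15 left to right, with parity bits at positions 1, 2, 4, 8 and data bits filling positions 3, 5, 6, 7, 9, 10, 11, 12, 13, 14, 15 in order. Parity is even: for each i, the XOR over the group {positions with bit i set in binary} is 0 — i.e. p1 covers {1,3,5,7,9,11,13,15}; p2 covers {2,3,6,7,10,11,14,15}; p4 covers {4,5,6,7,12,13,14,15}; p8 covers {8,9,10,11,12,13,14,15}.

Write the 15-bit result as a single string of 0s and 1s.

Place data at non-parity positions: p1 p2 1 p4 0 1 1 p8 0 0 1 0 1 1 1
p1 (pos 1,3,5,7,9,11,13,15): XOR of data positions = 1⊕0⊕1⊕0⊕1⊕1⊕1 = 1
p2 (pos 2,3,6,7,10,11,14,15): XOR of data positions = 1⊕1⊕1⊕0⊕1⊕1⊕1 = 0
p4 (pos 4,5,6,7,12,13,14,15): XOR of data positions = 0⊕1⊕1⊕0⊕1⊕1⊕1 = 1
p8 (pos 8,9,10,11,12,13,14,15): XOR of data positions = 0⊕0⊕1⊕0⊕1⊕1⊕1 = 0
Codeword: 101101100010111

101101100010111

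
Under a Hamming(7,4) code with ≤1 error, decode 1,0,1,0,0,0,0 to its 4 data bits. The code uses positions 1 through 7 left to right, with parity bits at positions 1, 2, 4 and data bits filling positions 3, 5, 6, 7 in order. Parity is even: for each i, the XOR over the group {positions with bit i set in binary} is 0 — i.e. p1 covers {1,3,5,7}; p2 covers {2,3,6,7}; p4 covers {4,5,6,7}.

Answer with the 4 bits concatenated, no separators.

s1 (pos 1,3,5,7): 1⊕1⊕0⊕0 = 0
s2 (pos 2,3,6,7): 0⊕1⊕0⊕0 = 1
s4 (pos 4,5,6,7): 0⊕0⊕0⊕0 = 0
Syndrome s4…s1 = 010 → error at position 2.
Flip position 2: 1010000 → 1110000
Read data bits from positions 3,5,6,7: 1000

1000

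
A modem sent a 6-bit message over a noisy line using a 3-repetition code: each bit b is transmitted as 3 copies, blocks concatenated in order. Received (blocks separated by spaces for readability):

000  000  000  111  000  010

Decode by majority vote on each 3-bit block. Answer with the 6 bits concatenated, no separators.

000100

Block 1 (000): 0 ones → 0
Block 2 (000): 0 ones → 0
Block 3 (000): 0 ones → 0
Block 4 (111): 3 ones → 1
Block 5 (000): 0 ones → 0
Block 6 (010): 1 one → 0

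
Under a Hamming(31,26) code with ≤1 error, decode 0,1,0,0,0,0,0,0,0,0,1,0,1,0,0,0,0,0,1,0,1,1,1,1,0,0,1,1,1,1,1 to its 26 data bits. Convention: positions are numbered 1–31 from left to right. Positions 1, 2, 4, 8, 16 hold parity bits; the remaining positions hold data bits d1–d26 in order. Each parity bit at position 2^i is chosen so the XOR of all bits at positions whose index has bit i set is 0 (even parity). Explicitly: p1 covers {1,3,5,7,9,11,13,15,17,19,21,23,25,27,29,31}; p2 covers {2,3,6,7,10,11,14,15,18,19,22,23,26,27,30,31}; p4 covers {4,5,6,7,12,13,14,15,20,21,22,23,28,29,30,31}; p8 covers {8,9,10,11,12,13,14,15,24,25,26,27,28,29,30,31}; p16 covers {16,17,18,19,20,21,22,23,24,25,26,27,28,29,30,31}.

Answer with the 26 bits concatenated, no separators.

00000010100001011110011111

s1 (pos 1,3,5,7,9,11,13,15,17,19,21,23,25,27,29,31): 0⊕0⊕0⊕0⊕0⊕1⊕1⊕0⊕0⊕1⊕1⊕1⊕0⊕1⊕1⊕1 = 0
s2 (pos 2,3,6,7,10,11,14,15,18,19,22,23,26,27,30,31): 1⊕0⊕0⊕0⊕0⊕1⊕0⊕0⊕0⊕1⊕1⊕1⊕0⊕1⊕1⊕1 = 0
s4 (pos 4,5,6,7,12,13,14,15,20,21,22,23,28,29,30,31): 0⊕0⊕0⊕0⊕0⊕1⊕0⊕0⊕0⊕1⊕1⊕1⊕1⊕1⊕1⊕1 = 0
s8 (pos 8,9,10,11,12,13,14,15,24,25,26,27,28,29,30,31): 0⊕0⊕0⊕1⊕0⊕1⊕0⊕0⊕1⊕0⊕0⊕1⊕1⊕1⊕1⊕1 = 0
s16 (pos 16,17,18,19,20,21,22,23,24,25,26,27,28,29,30,31): 0⊕0⊕0⊕1⊕0⊕1⊕1⊕1⊕1⊕0⊕0⊕1⊕1⊕1⊕1⊕1 = 0
Syndrome s16…s1 = 00000 → no error.
Read data bits from positions 3,5,6,7,9,10,11,12,13,14,15,17,18,19,20,21,22,23,24,25,26,27,28,29,30,31: 00000010100001011110011111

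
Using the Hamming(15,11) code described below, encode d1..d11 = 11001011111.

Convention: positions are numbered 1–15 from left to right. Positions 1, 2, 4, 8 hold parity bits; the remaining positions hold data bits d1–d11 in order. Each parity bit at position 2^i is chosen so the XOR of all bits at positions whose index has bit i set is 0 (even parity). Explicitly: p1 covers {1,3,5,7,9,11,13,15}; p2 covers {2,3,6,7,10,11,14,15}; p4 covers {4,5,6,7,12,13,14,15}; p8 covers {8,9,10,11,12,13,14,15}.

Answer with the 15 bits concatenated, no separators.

Place data at non-parity positions: p1 p2 1 p4 1 0 0 p8 1 0 1 1 1 1 1
p1 (pos 1,3,5,7,9,11,13,15): XOR of data positions = 1⊕1⊕0⊕1⊕1⊕1⊕1 = 0
p2 (pos 2,3,6,7,10,11,14,15): XOR of data positions = 1⊕0⊕0⊕0⊕1⊕1⊕1 = 0
p4 (pos 4,5,6,7,12,13,14,15): XOR of data positions = 1⊕0⊕0⊕1⊕1⊕1⊕1 = 1
p8 (pos 8,9,10,11,12,13,14,15): XOR of data positions = 1⊕0⊕1⊕1⊕1⊕1⊕1 = 0
Codeword: 001110001011111

001110001011111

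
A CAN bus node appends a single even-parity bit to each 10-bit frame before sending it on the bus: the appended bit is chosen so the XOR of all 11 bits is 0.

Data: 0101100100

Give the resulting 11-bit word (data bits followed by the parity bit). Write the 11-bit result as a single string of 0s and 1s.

XOR of the 10 data bits: 0⊕1⊕0⊕1⊕1⊕0⊕0⊕1⊕0⊕0 = 0
Parity bit = 0 (so all 11 bits XOR to 0).

01011001000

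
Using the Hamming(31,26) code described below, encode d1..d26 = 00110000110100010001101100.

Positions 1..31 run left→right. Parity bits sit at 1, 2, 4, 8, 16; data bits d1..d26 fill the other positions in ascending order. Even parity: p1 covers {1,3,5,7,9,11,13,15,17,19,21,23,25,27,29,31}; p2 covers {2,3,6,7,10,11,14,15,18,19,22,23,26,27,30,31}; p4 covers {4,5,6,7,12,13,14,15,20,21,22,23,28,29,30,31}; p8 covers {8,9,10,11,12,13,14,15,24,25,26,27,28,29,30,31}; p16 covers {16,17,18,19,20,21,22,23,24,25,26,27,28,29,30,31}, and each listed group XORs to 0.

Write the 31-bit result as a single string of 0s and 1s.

Place data at non-parity positions: p1 p2 0 p4 0 1 1 p8 0 0 0 0 1 1 0 p16 1 0 0 0 1 0 0 0 1 1 0 1 1 0 0
p1 (pos 1,3,5,7,9,11,13,15,17,19,21,23,25,27,29,31): XOR of data positions = 0⊕0⊕1⊕0⊕0⊕1⊕0⊕1⊕0⊕1⊕0⊕1⊕0⊕1⊕0 = 0
p2 (pos 2,3,6,7,10,11,14,15,18,19,22,23,26,27,30,31): XOR of data positions = 0⊕1⊕1⊕0⊕0⊕1⊕0⊕0⊕0⊕0⊕0⊕1⊕0⊕0⊕0 = 0
p4 (pos 4,5,6,7,12,13,14,15,20,21,22,23,28,29,30,31): XOR of data positions = 0⊕1⊕1⊕0⊕1⊕1⊕0⊕0⊕1⊕0⊕0⊕1⊕1⊕0⊕0 = 1
p8 (pos 8,9,10,11,12,13,14,15,24,25,26,27,28,29,30,31): XOR of data positions = 0⊕0⊕0⊕0⊕1⊕1⊕0⊕0⊕1⊕1⊕0⊕1⊕1⊕0⊕0 = 0
p16 (pos 16,17,18,19,20,21,22,23,24,25,26,27,28,29,30,31): XOR of data positions = 1⊕0⊕0⊕0⊕1⊕0⊕0⊕0⊕1⊕1⊕0⊕1⊕1⊕0⊕0 = 0
Codeword: 0001011000001100100010001101100

0001011000001100100010001101100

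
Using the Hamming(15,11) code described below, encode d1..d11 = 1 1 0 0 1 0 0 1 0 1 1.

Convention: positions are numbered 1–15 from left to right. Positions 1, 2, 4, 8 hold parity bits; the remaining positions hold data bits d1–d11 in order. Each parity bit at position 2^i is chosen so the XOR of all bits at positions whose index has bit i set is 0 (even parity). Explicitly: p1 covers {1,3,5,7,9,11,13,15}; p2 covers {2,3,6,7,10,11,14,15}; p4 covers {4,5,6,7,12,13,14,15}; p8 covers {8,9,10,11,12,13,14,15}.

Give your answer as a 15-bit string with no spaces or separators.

011010001001011

Place data at non-parity positions: p1 p2 1 p4 1 0 0 p8 1 0 0 1 0 1 1
p1 (pos 1,3,5,7,9,11,13,15): XOR of data positions = 1⊕1⊕0⊕1⊕0⊕0⊕1 = 0
p2 (pos 2,3,6,7,10,11,14,15): XOR of data positions = 1⊕0⊕0⊕0⊕0⊕1⊕1 = 1
p4 (pos 4,5,6,7,12,13,14,15): XOR of data positions = 1⊕0⊕0⊕1⊕0⊕1⊕1 = 0
p8 (pos 8,9,10,11,12,13,14,15): XOR of data positions = 1⊕0⊕0⊕1⊕0⊕1⊕1 = 0
Codeword: 011010001001011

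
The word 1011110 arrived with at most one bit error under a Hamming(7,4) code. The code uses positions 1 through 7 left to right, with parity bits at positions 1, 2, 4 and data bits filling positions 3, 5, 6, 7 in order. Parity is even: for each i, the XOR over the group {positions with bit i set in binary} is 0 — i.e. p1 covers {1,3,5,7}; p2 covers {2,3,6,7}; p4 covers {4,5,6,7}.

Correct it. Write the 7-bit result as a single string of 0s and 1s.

1011010

s1 (pos 1,3,5,7): 1⊕1⊕1⊕0 = 1
s2 (pos 2,3,6,7): 0⊕1⊕1⊕0 = 0
s4 (pos 4,5,6,7): 1⊕1⊕1⊕0 = 1
Syndrome s4…s1 = 101 → error at position 5.
Flip position 5: 1011110 → 1011010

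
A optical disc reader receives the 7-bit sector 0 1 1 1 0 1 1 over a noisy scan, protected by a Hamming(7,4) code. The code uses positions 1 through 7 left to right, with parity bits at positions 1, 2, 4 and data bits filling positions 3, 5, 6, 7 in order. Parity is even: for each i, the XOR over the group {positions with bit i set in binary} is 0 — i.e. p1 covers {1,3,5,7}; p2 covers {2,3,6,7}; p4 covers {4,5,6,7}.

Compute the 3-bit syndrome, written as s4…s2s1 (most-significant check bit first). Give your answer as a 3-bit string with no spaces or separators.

s1 (pos 1,3,5,7): 0⊕1⊕0⊕1 = 0
s2 (pos 2,3,6,7): 1⊕1⊕1⊕1 = 0
s4 (pos 4,5,6,7): 1⊕0⊕1⊕1 = 1
Syndrome s4…s1 = 100 → error at position 4.

100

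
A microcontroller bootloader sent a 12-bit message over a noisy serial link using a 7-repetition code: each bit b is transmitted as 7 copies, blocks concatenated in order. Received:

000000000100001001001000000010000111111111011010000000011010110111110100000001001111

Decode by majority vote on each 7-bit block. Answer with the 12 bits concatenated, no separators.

Block 1 (0000000): 0 ones → 0
Block 2 (0010000): 1 one → 0
Block 3 (1001001): 3 ones → 0
Block 4 (0000000): 0 ones → 0
Block 5 (1000011): 3 ones → 0
Block 6 (1111111): 7 ones → 1
Block 7 (0110100): 3 ones → 0
Block 8 (0000001): 1 one → 0
Block 9 (1010110): 4 ones → 1
Block 10 (1111101): 6 ones → 1
Block 11 (0000000): 0 ones → 0
Block 12 (1001111): 5 ones → 1

000001001101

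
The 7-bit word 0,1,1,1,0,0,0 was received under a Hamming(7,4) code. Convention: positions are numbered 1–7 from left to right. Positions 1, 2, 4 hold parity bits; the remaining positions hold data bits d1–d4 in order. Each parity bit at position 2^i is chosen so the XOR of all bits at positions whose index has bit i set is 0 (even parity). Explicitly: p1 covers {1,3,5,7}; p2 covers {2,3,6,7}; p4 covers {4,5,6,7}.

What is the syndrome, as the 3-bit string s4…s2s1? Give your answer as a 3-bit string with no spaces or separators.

s1 (pos 1,3,5,7): 0⊕1⊕0⊕0 = 1
s2 (pos 2,3,6,7): 1⊕1⊕0⊕0 = 0
s4 (pos 4,5,6,7): 1⊕0⊕0⊕0 = 1
Syndrome s4…s1 = 101 → error at position 5.

101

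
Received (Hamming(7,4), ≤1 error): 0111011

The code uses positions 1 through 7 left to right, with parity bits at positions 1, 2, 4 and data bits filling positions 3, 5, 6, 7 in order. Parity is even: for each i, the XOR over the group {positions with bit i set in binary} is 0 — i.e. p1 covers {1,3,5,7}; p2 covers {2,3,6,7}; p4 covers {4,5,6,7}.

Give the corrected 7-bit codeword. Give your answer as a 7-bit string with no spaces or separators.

s1 (pos 1,3,5,7): 0⊕1⊕0⊕1 = 0
s2 (pos 2,3,6,7): 1⊕1⊕1⊕1 = 0
s4 (pos 4,5,6,7): 1⊕0⊕1⊕1 = 1
Syndrome s4…s1 = 100 → error at position 4.
Flip position 4: 0111011 → 0110011

0110011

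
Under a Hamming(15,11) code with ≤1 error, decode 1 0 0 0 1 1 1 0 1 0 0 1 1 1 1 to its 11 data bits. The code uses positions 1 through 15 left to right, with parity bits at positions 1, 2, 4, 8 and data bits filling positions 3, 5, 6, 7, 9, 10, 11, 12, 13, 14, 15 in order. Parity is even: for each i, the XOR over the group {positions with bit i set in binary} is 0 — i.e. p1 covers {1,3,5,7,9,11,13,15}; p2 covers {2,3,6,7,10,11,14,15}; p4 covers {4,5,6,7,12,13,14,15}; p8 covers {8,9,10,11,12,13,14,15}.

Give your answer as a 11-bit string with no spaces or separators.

s1 (pos 1,3,5,7,9,11,13,15): 1⊕0⊕1⊕1⊕1⊕0⊕1⊕1 = 0
s2 (pos 2,3,6,7,10,11,14,15): 0⊕0⊕1⊕1⊕0⊕0⊕1⊕1 = 0
s4 (pos 4,5,6,7,12,13,14,15): 0⊕1⊕1⊕1⊕1⊕1⊕1⊕1 = 1
s8 (pos 8,9,10,11,12,13,14,15): 0⊕1⊕0⊕0⊕1⊕1⊕1⊕1 = 1
Syndrome s8…s1 = 1100 → error at position 12.
Flip position 12: 100011101001111 → 100011101000111
Read data bits from positions 3,5,6,7,9,10,11,12,13,14,15: 01111000111

01111000111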